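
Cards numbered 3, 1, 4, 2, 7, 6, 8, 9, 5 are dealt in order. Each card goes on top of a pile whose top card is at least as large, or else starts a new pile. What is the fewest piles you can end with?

Place each on the leftmost legal pile:
3 → new pile 1 (tops now [3])
1 → pile 1 (tops now [1])
4 → new pile 2 (tops now [1, 4])
2 → pile 2 (tops now [1, 2])
7 → new pile 3 (tops now [1, 2, 7])
6 → pile 3 (tops now [1, 2, 6])
8 → new pile 4 (tops now [1, 2, 6, 8])
9 → new pile 5 (tops now [1, 2, 6, 8, 9])
5 → pile 3 (tops now [1, 2, 5, 8, 9])
Five piles.

5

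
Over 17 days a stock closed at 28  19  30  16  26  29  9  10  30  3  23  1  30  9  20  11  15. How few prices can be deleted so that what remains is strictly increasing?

13

Fewest deletions = n − (longest strictly increasing subsequence).
Patience tails:
28 → extends → [28]
19 → replaces 28 → [19]
30 → extends → [19, 30]
16 → replaces 19 → [16, 30]
26 → replaces 30 → [16, 26]
29 → extends → [16, 26, 29]
9 → replaces 16 → [9, 26, 29]
10 → replaces 26 → [9, 10, 29]
30 → extends → [9, 10, 29, 30]
3 → replaces 9 → [3, 10, 29, 30]
23 → replaces 29 → [3, 10, 23, 30]
1 → replaces 3 → [1, 10, 23, 30]
30 → already a tail → [1, 10, 23, 30]
9 → replaces 10 → [1, 9, 23, 30]
20 → replaces 23 → [1, 9, 20, 30]
11 → replaces 20 → [1, 9, 11, 30]
15 → replaces 30 → [1, 9, 11, 15]
Longest strictly increasing subsequence has length 4, so deletions = 17 − 4 = 13.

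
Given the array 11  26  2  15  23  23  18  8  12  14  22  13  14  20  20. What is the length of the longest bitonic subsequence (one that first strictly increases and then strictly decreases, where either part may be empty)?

6

inc[i] = longest strictly increasing subsequence ending at i; dec[i] = longest strictly decreasing subsequence starting at i:
i:      1  2  3  4  5  6  7  8  9 10 11 12 13 14 15
a[i]:  11 26  2 15 23 23 18  8 12 14 22 13 14 20 20
inc:    1  2  1  2  3  3  3  2  3  4  5  4  5  6  6
dec:    2  5  1  3  4  4  3  1  1  2  2  1  1  1  1
Best peak at i=2 (value 26): inc=2, dec=5, length 2+5−1 = 6.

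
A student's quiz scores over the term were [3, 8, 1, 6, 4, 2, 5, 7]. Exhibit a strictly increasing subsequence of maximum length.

Patience tails give the LIS length; then backtrack through the dp parents:
3 → extends → [3]
8 → extends → [3, 8]
1 → replaces 3 → [1, 8]
6 → replaces 8 → [1, 6]
4 → replaces 6 → [1, 4]
2 → replaces 4 → [1, 2]
5 → extends → [1, 2, 5]
7 → extends → [1, 2, 5, 7]
Length 4; one witness is 3, 4, 5, 7.

3, 4, 5, 7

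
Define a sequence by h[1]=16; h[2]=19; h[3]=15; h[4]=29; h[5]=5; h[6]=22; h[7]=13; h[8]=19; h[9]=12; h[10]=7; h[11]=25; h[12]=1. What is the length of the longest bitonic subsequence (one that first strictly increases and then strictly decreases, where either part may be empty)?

inc[i] = longest strictly increasing subsequence ending at i; dec[i] = longest strictly decreasing subsequence starting at i:
i:      1  2  3  4  5  6  7  8  9 10 11 12
h[i]:  16 19 15 29  5 22 13 19 12  7 25  1
inc:    1  2  1  3  1  3  2  3  2  2  4  1
dec:    6  6  5  6  2  5  4  4  3  2  2  1
Best peak at i=4 (value 29): inc=3, dec=6, length 3+6−1 = 8.

8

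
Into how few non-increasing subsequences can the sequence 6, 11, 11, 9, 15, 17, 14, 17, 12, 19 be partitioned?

5

Place each on the leftmost legal pile:
6 → new pile 1 (tops now [6])
11 → new pile 2 (tops now [6, 11])
11 → pile 2 (tops now [6, 11])
9 → pile 2 (tops now [6, 9])
15 → new pile 3 (tops now [6, 9, 15])
17 → new pile 4 (tops now [6, 9, 15, 17])
14 → pile 3 (tops now [6, 9, 14, 17])
17 → pile 4 (tops now [6, 9, 14, 17])
12 → pile 3 (tops now [6, 9, 12, 17])
19 → new pile 5 (tops now [6, 9, 12, 17, 19])
Five piles.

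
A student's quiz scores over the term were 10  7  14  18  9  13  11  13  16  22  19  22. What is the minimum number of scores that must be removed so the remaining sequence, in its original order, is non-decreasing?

5

Fewest deletions = n − (longest non-decreasing subsequence).
i:      1  2  3  4  5  6  7  8  9 10 11 12
a[i]:  10  7 14 18  9 13 11 13 16 22 19 22
dp:     1  1  2  3  2  3  3  4  5  6  6  7
max dp = 7, so deletions = 12 − 7 = 5.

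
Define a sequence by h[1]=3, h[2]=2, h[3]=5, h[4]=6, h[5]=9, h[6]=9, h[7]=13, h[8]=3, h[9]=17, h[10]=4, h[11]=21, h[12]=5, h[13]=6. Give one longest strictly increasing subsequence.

Patience tails give the LIS length; then backtrack through the dp parents:
3 → extends → [3]
2 → replaces 3 → [2]
5 → extends → [2, 5]
6 → extends → [2, 5, 6]
9 → extends → [2, 5, 6, 9]
9 → already a tail → [2, 5, 6, 9]
13 → extends → [2, 5, 6, 9, 13]
3 → replaces 5 → [2, 3, 6, 9, 13]
17 → extends → [2, 3, 6, 9, 13, 17]
4 → replaces 6 → [2, 3, 4, 9, 13, 17]
21 → extends → [2, 3, 4, 9, 13, 17, 21]
5 → replaces 9 → [2, 3, 4, 5, 13, 17, 21]
6 → replaces 13 → [2, 3, 4, 5, 6, 17, 21]
Length 7; one witness is 3, 5, 6, 9, 13, 17, 21.

3, 5, 6, 9, 13, 17, 21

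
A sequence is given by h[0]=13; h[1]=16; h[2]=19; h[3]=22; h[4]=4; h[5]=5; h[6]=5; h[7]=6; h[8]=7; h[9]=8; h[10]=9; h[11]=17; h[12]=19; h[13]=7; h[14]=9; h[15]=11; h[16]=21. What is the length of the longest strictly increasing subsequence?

Let dp[i] be the length of the longest such subsequence ending at index i:
i:      0  1  2  3  4  5  6  7  8  9 10 11 12 13 14 15 16
h[i]:  13 16 19 22  4  5  5  6  7  8  9 17 19  7  9 11 21
dp:     1  2  3  4  1  2  2  3  4  5  6  7  8  4  6  7  9
Maximum dp value is 9.

9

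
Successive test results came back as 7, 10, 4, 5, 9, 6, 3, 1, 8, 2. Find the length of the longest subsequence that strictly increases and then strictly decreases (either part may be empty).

6

inc[i] = longest strictly increasing subsequence ending at i; dec[i] = longest strictly decreasing subsequence starting at i:
i:      1  2  3  4  5  6  7  8  9 10
a[i]:   7 10  4  5  9  6  3  1  8  2
inc:    1  2  1  2  3  3  1  1  4  2
dec:    4  5  3  3  4  3  2  1  2  1
Best peak at i=2 (value 10): inc=2, dec=5, length 2+5−1 = 6.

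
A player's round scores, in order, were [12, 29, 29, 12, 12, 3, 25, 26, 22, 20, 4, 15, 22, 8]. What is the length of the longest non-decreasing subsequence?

5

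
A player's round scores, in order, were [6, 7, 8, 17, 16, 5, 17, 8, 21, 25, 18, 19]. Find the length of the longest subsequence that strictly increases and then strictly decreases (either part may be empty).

inc[i] = longest strictly increasing subsequence ending at i; dec[i] = longest strictly decreasing subsequence starting at i:
i:      1  2  3  4  5  6  7  8  9 10 11 12
a[i]:   6  7  8 17 16  5 17  8 21 25 18 19
inc:    1  2  3  4  4  1  5  3  6  7  6  7
dec:    2  2  2  3  2  1  2  1  2  2  1  1
Best peak at i=10 (value 25): inc=7, dec=2, length 7+2−1 = 8.

8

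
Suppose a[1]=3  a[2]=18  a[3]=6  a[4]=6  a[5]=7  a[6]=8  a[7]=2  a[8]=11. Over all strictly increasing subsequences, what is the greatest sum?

Let S[i] be the best sum of a strictly increasing subsequence ending at i:
i:      1  2  3  4  5  6  7  8
a[i]:   3 18  6  6  7  8  2 11
S:      3 21  9  9 16 24  2 35
Maximum is 35 (e.g. 3 + 6 + 7 + 8 + 11).

35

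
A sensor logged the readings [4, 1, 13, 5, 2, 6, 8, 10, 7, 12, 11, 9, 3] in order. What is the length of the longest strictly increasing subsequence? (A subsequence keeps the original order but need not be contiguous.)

6

Track the smallest tail for each achievable length (strict):
4 → extends → [4]
1 → replaces 4 → [1]
13 → extends → [1, 13]
5 → replaces 13 → [1, 5]
2 → replaces 5 → [1, 2]
6 → extends → [1, 2, 6]
8 → extends → [1, 2, 6, 8]
10 → extends → [1, 2, 6, 8, 10]
7 → replaces 8 → [1, 2, 6, 7, 10]
12 → extends → [1, 2, 6, 7, 10, 12]
11 → replaces 12 → [1, 2, 6, 7, 10, 11]
9 → replaces 10 → [1, 2, 6, 7, 9, 11]
3 → replaces 6 → [1, 2, 3, 7, 9, 11]
Six tails, so the longest strictly increasing subsequence has length 6 (e.g. 4, 5, 6, 8, 10, 12).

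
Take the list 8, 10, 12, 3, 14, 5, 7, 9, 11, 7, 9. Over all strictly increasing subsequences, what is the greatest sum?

44

Let S[i] be the best sum of a strictly increasing subsequence ending at i:
i:      1  2  3  4  5  6  7  8  9 10 11
a[i]:   8 10 12  3 14  5  7  9 11  7  9
S:      8 18 30  3 44  8 15 24 35 15 24
Maximum is 44 (e.g. 8 + 10 + 12 + 14).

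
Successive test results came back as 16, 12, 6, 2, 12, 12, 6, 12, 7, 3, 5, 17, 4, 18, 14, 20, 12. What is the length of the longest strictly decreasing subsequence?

Negate each value so 'decreasing' becomes 'increasing', then run patience tails on the negated sequence:
-16 → extends → [-16]
-12 → extends → [-16, -12]
-6 → extends → [-16, -12, -6]
-2 → extends → [-16, -12, -6, -2]
-12 → already a tail → [-16, -12, -6, -2]
-12 → already a tail → [-16, -12, -6, -2]
-6 → already a tail → [-16, -12, -6, -2]
-12 → already a tail → [-16, -12, -6, -2]
-7 → replaces -6 → [-16, -12, -7, -2]
-3 → replaces -2 → [-16, -12, -7, -3]
-5 → replaces -3 → [-16, -12, -7, -5]
-17 → replaces -16 → [-17, -12, -7, -5]
-4 → extends → [-17, -12, -7, -5, -4]
-18 → replaces -17 → [-18, -12, -7, -5, -4]
-14 → replaces -12 → [-18, -14, -7, -5, -4]
-20 → replaces -18 → [-20, -14, -7, -5, -4]
-12 → replaces -7 → [-20, -14, -12, -5, -4]
Five tails, so the longest strictly decreasing subsequence of the original has length 5.

5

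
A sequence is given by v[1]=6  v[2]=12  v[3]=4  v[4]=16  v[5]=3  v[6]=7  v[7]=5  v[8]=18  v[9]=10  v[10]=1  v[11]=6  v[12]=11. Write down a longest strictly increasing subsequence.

Patience tails give the LIS length; then backtrack through the dp parents:
6 → extends → [6]
12 → extends → [6, 12]
4 → replaces 6 → [4, 12]
16 → extends → [4, 12, 16]
3 → replaces 4 → [3, 12, 16]
7 → replaces 12 → [3, 7, 16]
5 → replaces 7 → [3, 5, 16]
18 → extends → [3, 5, 16, 18]
10 → replaces 16 → [3, 5, 10, 18]
1 → replaces 3 → [1, 5, 10, 18]
6 → replaces 10 → [1, 5, 6, 18]
11 → replaces 18 → [1, 5, 6, 11]
Length 4; one witness is 6, 12, 16, 18.

6, 12, 16, 18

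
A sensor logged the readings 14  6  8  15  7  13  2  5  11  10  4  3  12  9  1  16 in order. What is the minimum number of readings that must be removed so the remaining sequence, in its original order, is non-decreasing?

11

Fewest deletions = n − (longest non-decreasing subsequence).
i:      1  2  3  4  5  6  7  8  9 10 11 12 13 14 15 16
a[i]:  14  6  8 15  7 13  2  5 11 10  4  3 12  9  1 16
dp:     1  1  2  3  2  3  1  2  3  3  2  2  4  3  1  5
max dp = 5, so deletions = 16 − 5 = 11.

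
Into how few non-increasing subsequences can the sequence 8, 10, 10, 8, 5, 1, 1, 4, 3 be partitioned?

Place each on the leftmost legal pile:
8 → new pile 1 (tops now [8])
10 → new pile 2 (tops now [8, 10])
10 → pile 2 (tops now [8, 10])
8 → pile 1 (tops now [8, 10])
5 → pile 1 (tops now [5, 10])
1 → pile 1 (tops now [1, 10])
1 → pile 1 (tops now [1, 10])
4 → pile 2 (tops now [1, 4])
3 → pile 2 (tops now [1, 3])
Two piles.

2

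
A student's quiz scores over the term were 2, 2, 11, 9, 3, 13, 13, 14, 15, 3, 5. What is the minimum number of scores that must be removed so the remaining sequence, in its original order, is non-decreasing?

4

Fewest deletions = n − (longest non-decreasing subsequence).
Patience tails:
2 → extends → [2]
2 → extends → [2, 2]
11 → extends → [2, 2, 11]
9 → replaces 11 → [2, 2, 9]
3 → replaces 9 → [2, 2, 3]
13 → extends → [2, 2, 3, 13]
13 → extends → [2, 2, 3, 13, 13]
14 → extends → [2, 2, 3, 13, 13, 14]
15 → extends → [2, 2, 3, 13, 13, 14, 15]
3 → replaces 13 → [2, 2, 3, 3, 13, 14, 15]
5 → replaces 13 → [2, 2, 3, 3, 5, 14, 15]
Longest non-decreasing subsequence has length 7, so deletions = 11 − 7 = 4.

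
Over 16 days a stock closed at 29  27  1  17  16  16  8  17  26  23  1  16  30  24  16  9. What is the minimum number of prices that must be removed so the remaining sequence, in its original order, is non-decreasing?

10

Fewest deletions = n − (longest non-decreasing subsequence).
Patience tails:
29 → extends → [29]
27 → replaces 29 → [27]
1 → replaces 27 → [1]
17 → extends → [1, 17]
16 → replaces 17 → [1, 16]
16 → extends → [1, 16, 16]
8 → replaces 16 → [1, 8, 16]
17 → extends → [1, 8, 16, 17]
26 → extends → [1, 8, 16, 17, 26]
23 → replaces 26 → [1, 8, 16, 17, 23]
1 → replaces 8 → [1, 1, 16, 17, 23]
16 → replaces 17 → [1, 1, 16, 16, 23]
30 → extends → [1, 1, 16, 16, 23, 30]
24 → replaces 30 → [1, 1, 16, 16, 23, 24]
16 → replaces 23 → [1, 1, 16, 16, 16, 24]
9 → replaces 16 → [1, 1, 9, 16, 16, 24]
Longest non-decreasing subsequence has length 6, so deletions = 16 − 6 = 10.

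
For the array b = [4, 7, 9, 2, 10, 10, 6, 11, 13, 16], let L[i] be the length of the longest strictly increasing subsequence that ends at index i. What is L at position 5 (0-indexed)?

dp[i] = 1 + max{dp[j] : j<i, b[j]<b[i]} (or 1 if no such j):
i:      0  1  2  3  4  5  6  7  8  9
b[i]:   4  7  9  2 10 10  6 11 13 16
dp:     1  2  3  1  4  4  2  5  6  7
At index 5 the value is 4.

4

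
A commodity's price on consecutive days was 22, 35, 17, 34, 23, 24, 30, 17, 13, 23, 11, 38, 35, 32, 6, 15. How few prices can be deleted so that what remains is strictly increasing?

Fewest deletions = n − (longest strictly increasing subsequence).
Patience tails:
22 → extends → [22]
35 → extends → [22, 35]
17 → replaces 22 → [17, 35]
34 → replaces 35 → [17, 34]
23 → replaces 34 → [17, 23]
24 → extends → [17, 23, 24]
30 → extends → [17, 23, 24, 30]
17 → already a tail → [17, 23, 24, 30]
13 → replaces 17 → [13, 23, 24, 30]
23 → already a tail → [13, 23, 24, 30]
11 → replaces 13 → [11, 23, 24, 30]
38 → extends → [11, 23, 24, 30, 38]
35 → replaces 38 → [11, 23, 24, 30, 35]
32 → replaces 35 → [11, 23, 24, 30, 32]
6 → replaces 11 → [6, 23, 24, 30, 32]
15 → replaces 23 → [6, 15, 24, 30, 32]
Longest strictly increasing subsequence has length 5, so deletions = 16 − 5 = 11.

11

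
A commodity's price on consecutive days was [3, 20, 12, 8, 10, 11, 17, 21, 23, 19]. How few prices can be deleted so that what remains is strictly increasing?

Fewest deletions = n − (longest strictly increasing subsequence).
Patience tails:
3 → extends → [3]
20 → extends → [3, 20]
12 → replaces 20 → [3, 12]
8 → replaces 12 → [3, 8]
10 → extends → [3, 8, 10]
11 → extends → [3, 8, 10, 11]
17 → extends → [3, 8, 10, 11, 17]
21 → extends → [3, 8, 10, 11, 17, 21]
23 → extends → [3, 8, 10, 11, 17, 21, 23]
19 → replaces 21 → [3, 8, 10, 11, 17, 19, 23]
Longest strictly increasing subsequence has length 7, so deletions = 10 − 7 = 3.

3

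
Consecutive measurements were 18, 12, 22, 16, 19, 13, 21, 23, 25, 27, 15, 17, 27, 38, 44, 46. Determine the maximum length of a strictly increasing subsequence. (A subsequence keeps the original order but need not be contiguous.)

10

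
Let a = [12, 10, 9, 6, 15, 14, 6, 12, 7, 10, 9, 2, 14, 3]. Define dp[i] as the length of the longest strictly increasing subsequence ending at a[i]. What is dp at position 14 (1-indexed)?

dp[i] = 1 + max{dp[j] : j<i, a[j]<a[i]} (or 1 if no such j):
i:      1  2  3  4  5  6  7  8  9 10 11 12 13 14
a[i]:  12 10  9  6 15 14  6 12  7 10  9  2 14  3
dp:     1  1  1  1  2  2  1  2  2  3  3  1  4  2
At index 14 the value is 2.

2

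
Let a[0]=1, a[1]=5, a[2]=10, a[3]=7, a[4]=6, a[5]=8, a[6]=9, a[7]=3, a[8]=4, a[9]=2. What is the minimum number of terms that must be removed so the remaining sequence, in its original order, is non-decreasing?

Fewest deletions = n − (longest non-decreasing subsequence).
i:      0  1  2  3  4  5  6  7  8  9
a[i]:   1  5 10  7  6  8  9  3  4  2
dp:     1  2  3  3  3  4  5  2  3  2
max dp = 5, so deletions = 10 − 5 = 5.

5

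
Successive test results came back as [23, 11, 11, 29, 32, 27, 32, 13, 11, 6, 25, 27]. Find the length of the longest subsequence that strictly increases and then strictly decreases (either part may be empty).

inc[i] = longest strictly increasing subsequence ending at i; dec[i] = longest strictly decreasing subsequence starting at i:
i:      1  2  3  4  5  6  7  8  9 10 11 12
a[i]:  23 11 11 29 32 27 32 13 11  6 25 27
inc:    1  1  1  2  3  2  3  2  1  1  3  4
dec:    4  2  2  5  5  4  4  3  2  1  1  1
Best peak at i=5 (value 32): inc=3, dec=5, length 3+5−1 = 7.

7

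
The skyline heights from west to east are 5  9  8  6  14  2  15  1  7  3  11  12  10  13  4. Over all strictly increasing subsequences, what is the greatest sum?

Let S[i] be the best sum of a strictly increasing subsequence ending at i:
i:      1  2  3  4  5  6  7  8  9 10 11 12 13 14 15
a[i]:   5  9  8  6 14  2 15  1  7  3 11 12 10 13  4
S:      5 14 13 11 28  2 43  1 18  5 29 41 28 54  9
Maximum is 54 (e.g. 5 + 6 + 7 + 11 + 12 + 13).

54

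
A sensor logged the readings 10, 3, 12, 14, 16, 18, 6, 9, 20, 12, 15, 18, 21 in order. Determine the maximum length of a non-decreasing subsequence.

Track the smallest tail for each achievable length (allowing ties):
10 → extends → [10]
3 → replaces 10 → [3]
12 → extends → [3, 12]
14 → extends → [3, 12, 14]
16 → extends → [3, 12, 14, 16]
18 → extends → [3, 12, 14, 16, 18]
6 → replaces 12 → [3, 6, 14, 16, 18]
9 → replaces 14 → [3, 6, 9, 16, 18]
20 → extends → [3, 6, 9, 16, 18, 20]
12 → replaces 16 → [3, 6, 9, 12, 18, 20]
15 → replaces 18 → [3, 6, 9, 12, 15, 20]
18 → replaces 20 → [3, 6, 9, 12, 15, 18]
21 → extends → [3, 6, 9, 12, 15, 18, 21]
Seven tails, so the longest non-decreasing subsequence has length 7 (e.g. 10, 12, 14, 16, 18, 20, 21).

7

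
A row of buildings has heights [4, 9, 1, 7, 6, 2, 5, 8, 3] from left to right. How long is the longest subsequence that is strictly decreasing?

Let dp[i] be the longest strictly decreasing subsequence ending at i:
i:     1 2 3 4 5 6 7 8 9
a[i]:  4 9 1 7 6 2 5 8 3
dp:    1 1 2 2 3 4 4 2 5
Maximum is 5.

5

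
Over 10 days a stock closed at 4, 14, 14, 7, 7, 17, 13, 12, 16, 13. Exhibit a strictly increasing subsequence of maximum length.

Patience tails give the LIS length; then backtrack through the dp parents:
4 → extends → [4]
14 → extends → [4, 14]
14 → already a tail → [4, 14]
7 → replaces 14 → [4, 7]
7 → already a tail → [4, 7]
17 → extends → [4, 7, 17]
13 → replaces 17 → [4, 7, 13]
12 → replaces 13 → [4, 7, 12]
16 → extends → [4, 7, 12, 16]
13 → replaces 16 → [4, 7, 12, 13]
Length 4; one witness is 4, 7, 13, 16.

4, 7, 13, 16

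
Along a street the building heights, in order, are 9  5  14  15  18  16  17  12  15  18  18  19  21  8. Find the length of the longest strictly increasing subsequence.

8

Track the smallest tail for each achievable length (strict):
9 → extends → [9]
5 → replaces 9 → [5]
14 → extends → [5, 14]
15 → extends → [5, 14, 15]
18 → extends → [5, 14, 15, 18]
16 → replaces 18 → [5, 14, 15, 16]
17 → extends → [5, 14, 15, 16, 17]
12 → replaces 14 → [5, 12, 15, 16, 17]
15 → already a tail → [5, 12, 15, 16, 17]
18 → extends → [5, 12, 15, 16, 17, 18]
18 → already a tail → [5, 12, 15, 16, 17, 18]
19 → extends → [5, 12, 15, 16, 17, 18, 19]
21 → extends → [5, 12, 15, 16, 17, 18, 19, 21]
8 → replaces 12 → [5, 8, 15, 16, 17, 18, 19, 21]
Eight tails, so the longest strictly increasing subsequence has length 8 (e.g. 9, 14, 15, 16, 17, 18, 19, 21).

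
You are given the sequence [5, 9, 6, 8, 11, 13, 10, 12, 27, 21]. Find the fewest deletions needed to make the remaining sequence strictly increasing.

4

Fewest deletions = n − (longest strictly increasing subsequence).
i:      1  2  3  4  5  6  7  8  9 10
a[i]:   5  9  6  8 11 13 10 12 27 21
dp:     1  2  2  3  4  5  4  5  6  6
max dp = 6, so deletions = 10 − 6 = 4.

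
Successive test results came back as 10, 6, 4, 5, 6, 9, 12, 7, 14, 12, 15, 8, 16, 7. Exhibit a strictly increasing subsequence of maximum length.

Patience tails give the LIS length; then backtrack through the dp parents:
10 → extends → [10]
6 → replaces 10 → [6]
4 → replaces 6 → [4]
5 → extends → [4, 5]
6 → extends → [4, 5, 6]
9 → extends → [4, 5, 6, 9]
12 → extends → [4, 5, 6, 9, 12]
7 → replaces 9 → [4, 5, 6, 7, 12]
14 → extends → [4, 5, 6, 7, 12, 14]
12 → already a tail → [4, 5, 6, 7, 12, 14]
15 → extends → [4, 5, 6, 7, 12, 14, 15]
8 → replaces 12 → [4, 5, 6, 7, 8, 14, 15]
16 → extends → [4, 5, 6, 7, 8, 14, 15, 16]
7 → already a tail → [4, 5, 6, 7, 8, 14, 15, 16]
Length 8; one witness is 4, 5, 6, 9, 12, 14, 15, 16.

4, 5, 6, 9, 12, 14, 15, 16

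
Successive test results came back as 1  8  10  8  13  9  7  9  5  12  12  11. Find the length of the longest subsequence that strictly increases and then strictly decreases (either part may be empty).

inc[i] = longest strictly increasing subsequence ending at i; dec[i] = longest strictly decreasing subsequence starting at i:
i:      1  2  3  4  5  6  7  8  9 10 11 12
a[i]:   1  8 10  8 13  9  7  9  5 12 12 11
inc:    1  2  3  2  4  3  2  3  2  4  4  4
dec:    1  3  4  3  4  3  2  2  1  2  2  1
Best peak at i=5 (value 13): inc=4, dec=4, length 4+4−1 = 7.

7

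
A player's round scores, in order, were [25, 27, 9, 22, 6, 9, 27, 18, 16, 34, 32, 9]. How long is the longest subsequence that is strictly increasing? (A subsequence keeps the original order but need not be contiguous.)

4

Let dp[i] be the length of the longest such subsequence ending at index i:
i:      1  2  3  4  5  6  7  8  9 10 11 12
a[i]:  25 27  9 22  6  9 27 18 16 34 32  9
dp:     1  2  1  2  1  2  3  3  3  4  4  2
Maximum dp value is 4.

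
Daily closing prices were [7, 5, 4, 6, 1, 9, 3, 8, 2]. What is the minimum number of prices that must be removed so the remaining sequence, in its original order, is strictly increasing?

6

Fewest deletions = n − (longest strictly increasing subsequence).
Patience tails:
7 → extends → [7]
5 → replaces 7 → [5]
4 → replaces 5 → [4]
6 → extends → [4, 6]
1 → replaces 4 → [1, 6]
9 → extends → [1, 6, 9]
3 → replaces 6 → [1, 3, 9]
8 → replaces 9 → [1, 3, 8]
2 → replaces 3 → [1, 2, 8]
Longest strictly increasing subsequence has length 3, so deletions = 9 − 3 = 6.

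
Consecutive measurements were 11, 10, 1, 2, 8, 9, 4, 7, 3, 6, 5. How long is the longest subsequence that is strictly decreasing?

6

Negate each value so 'decreasing' becomes 'increasing', then run patience tails on the negated sequence:
-11 → extends → [-11]
-10 → extends → [-11, -10]
-1 → extends → [-11, -10, -1]
-2 → replaces -1 → [-11, -10, -2]
-8 → replaces -2 → [-11, -10, -8]
-9 → replaces -8 → [-11, -10, -9]
-4 → extends → [-11, -10, -9, -4]
-7 → replaces -4 → [-11, -10, -9, -7]
-3 → extends → [-11, -10, -9, -7, -3]
-6 → replaces -3 → [-11, -10, -9, -7, -6]
-5 → extends → [-11, -10, -9, -7, -6, -5]
Six tails, so the longest strictly decreasing subsequence of the original has length 6.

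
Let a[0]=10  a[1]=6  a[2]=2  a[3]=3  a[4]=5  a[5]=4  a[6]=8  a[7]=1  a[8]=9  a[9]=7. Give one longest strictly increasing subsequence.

Patience tails give the LIS length; then backtrack through the dp parents:
10 → extends → [10]
6 → replaces 10 → [6]
2 → replaces 6 → [2]
3 → extends → [2, 3]
5 → extends → [2, 3, 5]
4 → replaces 5 → [2, 3, 4]
8 → extends → [2, 3, 4, 8]
1 → replaces 2 → [1, 3, 4, 8]
9 → extends → [1, 3, 4, 8, 9]
7 → replaces 8 → [1, 3, 4, 7, 9]
Length 5; one witness is 2, 3, 5, 8, 9.

2, 3, 5, 8, 9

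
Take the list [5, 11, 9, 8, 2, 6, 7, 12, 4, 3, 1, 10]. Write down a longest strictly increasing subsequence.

Patience tails give the LIS length; then backtrack through the dp parents:
5 → extends → [5]
11 → extends → [5, 11]
9 → replaces 11 → [5, 9]
8 → replaces 9 → [5, 8]
2 → replaces 5 → [2, 8]
6 → replaces 8 → [2, 6]
7 → extends → [2, 6, 7]
12 → extends → [2, 6, 7, 12]
4 → replaces 6 → [2, 4, 7, 12]
3 → replaces 4 → [2, 3, 7, 12]
1 → replaces 2 → [1, 3, 7, 12]
10 → replaces 12 → [1, 3, 7, 10]
Length 4; one witness is 5, 6, 7, 12.

5, 6, 7, 12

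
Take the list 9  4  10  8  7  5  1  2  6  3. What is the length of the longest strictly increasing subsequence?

3

Track the smallest tail for each achievable length (strict):
9 → extends → [9]
4 → replaces 9 → [4]
10 → extends → [4, 10]
8 → replaces 10 → [4, 8]
7 → replaces 8 → [4, 7]
5 → replaces 7 → [4, 5]
1 → replaces 4 → [1, 5]
2 → replaces 5 → [1, 2]
6 → extends → [1, 2, 6]
3 → replaces 6 → [1, 2, 3]
Three tails, so the longest strictly increasing subsequence has length 3 (e.g. 4, 5, 6).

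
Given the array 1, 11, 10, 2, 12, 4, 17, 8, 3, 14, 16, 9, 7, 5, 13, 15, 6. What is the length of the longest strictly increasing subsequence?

Let dp[i] be the length of the longest such subsequence ending at index i:
i:      1  2  3  4  5  6  7  8  9 10 11 12 13 14 15 16 17
a[i]:   1 11 10  2 12  4 17  8  3 14 16  9  7  5 13 15  6
dp:     1  2  2  2  3  3  4  4  3  5  6  5  4  4  6  7  5
Maximum dp value is 7.

7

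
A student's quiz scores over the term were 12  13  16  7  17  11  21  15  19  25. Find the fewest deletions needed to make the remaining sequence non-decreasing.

Fewest deletions = n − (longest non-decreasing subsequence).
Patience tails:
12 → extends → [12]
13 → extends → [12, 13]
16 → extends → [12, 13, 16]
7 → replaces 12 → [7, 13, 16]
17 → extends → [7, 13, 16, 17]
11 → replaces 13 → [7, 11, 16, 17]
21 → extends → [7, 11, 16, 17, 21]
15 → replaces 16 → [7, 11, 15, 17, 21]
19 → replaces 21 → [7, 11, 15, 17, 19]
25 → extends → [7, 11, 15, 17, 19, 25]
Longest non-decreasing subsequence has length 6, so deletions = 10 − 6 = 4.

4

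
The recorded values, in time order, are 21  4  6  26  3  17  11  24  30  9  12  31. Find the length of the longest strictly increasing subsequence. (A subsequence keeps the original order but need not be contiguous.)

6

Let dp[i] be the length of the longest such subsequence ending at index i:
i:      1  2  3  4  5  6  7  8  9 10 11 12
a[i]:  21  4  6 26  3 17 11 24 30  9 12 31
dp:     1  1  2  3  1  3  3  4  5  3  4  6
Maximum dp value is 6.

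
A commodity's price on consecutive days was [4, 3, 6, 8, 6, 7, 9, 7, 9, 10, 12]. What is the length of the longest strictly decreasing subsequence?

Negate each value so 'decreasing' becomes 'increasing', then run patience tails on the negated sequence:
-4 → extends → [-4]
-3 → extends → [-4, -3]
-6 → replaces -4 → [-6, -3]
-8 → replaces -6 → [-8, -3]
-6 → replaces -3 → [-8, -6]
-7 → replaces -6 → [-8, -7]
-9 → replaces -8 → [-9, -7]
-7 → already a tail → [-9, -7]
-9 → already a tail → [-9, -7]
-10 → replaces -9 → [-10, -7]
-12 → replaces -10 → [-12, -7]
Two tails, so the longest strictly decreasing subsequence of the original has length 2.

2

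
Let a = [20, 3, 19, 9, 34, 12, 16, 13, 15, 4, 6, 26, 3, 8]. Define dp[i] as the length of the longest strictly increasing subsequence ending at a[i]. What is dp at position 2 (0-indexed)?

2

dp[i] = 1 + max{dp[j] : j<i, a[j]<a[i]} (or 1 if no such j):
i:      0  1  2  3  4  5  6  7  8  9 10 11 12 13
a[i]:  20  3 19  9 34 12 16 13 15  4  6 26  3  8
dp:     1  1  2  2  3  3  4  4  5  2  3  6  1  4
At index 2 the value is 2.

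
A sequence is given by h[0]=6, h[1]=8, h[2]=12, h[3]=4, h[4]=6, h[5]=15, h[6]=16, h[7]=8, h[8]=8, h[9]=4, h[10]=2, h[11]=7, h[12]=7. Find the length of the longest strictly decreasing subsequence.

4

Negate each value so 'decreasing' becomes 'increasing', then run patience tails on the negated sequence:
-6 → extends → [-6]
-8 → replaces -6 → [-8]
-12 → replaces -8 → [-12]
-4 → extends → [-12, -4]
-6 → replaces -4 → [-12, -6]
-15 → replaces -12 → [-15, -6]
-16 → replaces -15 → [-16, -6]
-8 → replaces -6 → [-16, -8]
-8 → already a tail → [-16, -8]
-4 → extends → [-16, -8, -4]
-2 → extends → [-16, -8, -4, -2]
-7 → replaces -4 → [-16, -8, -7, -2]
-7 → already a tail → [-16, -8, -7, -2]
Four tails, so the longest strictly decreasing subsequence of the original has length 4.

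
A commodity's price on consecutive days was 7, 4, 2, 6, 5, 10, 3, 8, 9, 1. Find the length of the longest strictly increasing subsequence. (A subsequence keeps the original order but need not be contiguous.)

4

Let dp[i] be the length of the longest such subsequence ending at index i:
i:      1  2  3  4  5  6  7  8  9 10
a[i]:   7  4  2  6  5 10  3  8  9  1
dp:     1  1  1  2  2  3  2  3  4  1
Maximum dp value is 4.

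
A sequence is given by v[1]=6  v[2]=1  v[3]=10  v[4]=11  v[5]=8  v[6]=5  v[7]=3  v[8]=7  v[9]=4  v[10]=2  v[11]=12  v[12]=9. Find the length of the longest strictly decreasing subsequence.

5

Let dp[i] be the longest strictly decreasing subsequence ending at i:
i:      1  2  3  4  5  6  7  8  9 10 11 12
v[i]:   6  1 10 11  8  5  3  7  4  2 12  9
dp:     1  2  1  1  2  3  4  3  4  5  1  2
Maximum is 5.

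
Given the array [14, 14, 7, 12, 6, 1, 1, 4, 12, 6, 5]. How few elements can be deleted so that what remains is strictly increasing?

8

Fewest deletions = n − (longest strictly increasing subsequence).
Patience tails:
14 → extends → [14]
14 → already a tail → [14]
7 → replaces 14 → [7]
12 → extends → [7, 12]
6 → replaces 7 → [6, 12]
1 → replaces 6 → [1, 12]
1 → already a tail → [1, 12]
4 → replaces 12 → [1, 4]
12 → extends → [1, 4, 12]
6 → replaces 12 → [1, 4, 6]
5 → replaces 6 → [1, 4, 5]
Longest strictly increasing subsequence has length 3, so deletions = 11 − 3 = 8.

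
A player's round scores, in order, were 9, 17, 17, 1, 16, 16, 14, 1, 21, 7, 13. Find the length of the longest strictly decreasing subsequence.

Let dp[i] be the longest strictly decreasing subsequence ending at i:
i:      1  2  3  4  5  6  7  8  9 10 11
a[i]:   9 17 17  1 16 16 14  1 21  7 13
dp:     1  1  1  2  2  2  3  4  1  4  4
Maximum is 4.

4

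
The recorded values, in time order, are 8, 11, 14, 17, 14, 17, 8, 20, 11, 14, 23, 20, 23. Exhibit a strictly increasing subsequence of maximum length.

8, 11, 14, 17, 20, 23

Patience tails give the LIS length; then backtrack through the dp parents:
8 → extends → [8]
11 → extends → [8, 11]
14 → extends → [8, 11, 14]
17 → extends → [8, 11, 14, 17]
14 → already a tail → [8, 11, 14, 17]
17 → already a tail → [8, 11, 14, 17]
8 → already a tail → [8, 11, 14, 17]
20 → extends → [8, 11, 14, 17, 20]
11 → already a tail → [8, 11, 14, 17, 20]
14 → already a tail → [8, 11, 14, 17, 20]
23 → extends → [8, 11, 14, 17, 20, 23]
20 → already a tail → [8, 11, 14, 17, 20, 23]
23 → already a tail → [8, 11, 14, 17, 20, 23]
Length 6; one witness is 8, 11, 14, 17, 20, 23.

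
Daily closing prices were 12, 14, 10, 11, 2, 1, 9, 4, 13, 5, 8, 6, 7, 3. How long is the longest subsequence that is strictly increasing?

Track the smallest tail for each achievable length (strict):
12 → extends → [12]
14 → extends → [12, 14]
10 → replaces 12 → [10, 14]
11 → replaces 14 → [10, 11]
2 → replaces 10 → [2, 11]
1 → replaces 2 → [1, 11]
9 → replaces 11 → [1, 9]
4 → replaces 9 → [1, 4]
13 → extends → [1, 4, 13]
5 → replaces 13 → [1, 4, 5]
8 → extends → [1, 4, 5, 8]
6 → replaces 8 → [1, 4, 5, 6]
7 → extends → [1, 4, 5, 6, 7]
3 → replaces 4 → [1, 3, 5, 6, 7]
Five tails, so the longest strictly increasing subsequence has length 5 (e.g. 2, 4, 5, 6, 7).

5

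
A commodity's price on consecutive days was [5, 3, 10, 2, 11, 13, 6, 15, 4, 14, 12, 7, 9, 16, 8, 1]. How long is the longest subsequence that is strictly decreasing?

6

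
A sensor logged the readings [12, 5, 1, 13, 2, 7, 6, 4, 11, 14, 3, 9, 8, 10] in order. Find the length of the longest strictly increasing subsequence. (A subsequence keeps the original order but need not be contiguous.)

5

Track the smallest tail for each achievable length (strict):
12 → extends → [12]
5 → replaces 12 → [5]
1 → replaces 5 → [1]
13 → extends → [1, 13]
2 → replaces 13 → [1, 2]
7 → extends → [1, 2, 7]
6 → replaces 7 → [1, 2, 6]
4 → replaces 6 → [1, 2, 4]
11 → extends → [1, 2, 4, 11]
14 → extends → [1, 2, 4, 11, 14]
3 → replaces 4 → [1, 2, 3, 11, 14]
9 → replaces 11 → [1, 2, 3, 9, 14]
8 → replaces 9 → [1, 2, 3, 8, 14]
10 → replaces 14 → [1, 2, 3, 8, 10]
Five tails, so the longest strictly increasing subsequence has length 5 (e.g. 1, 2, 7, 11, 14).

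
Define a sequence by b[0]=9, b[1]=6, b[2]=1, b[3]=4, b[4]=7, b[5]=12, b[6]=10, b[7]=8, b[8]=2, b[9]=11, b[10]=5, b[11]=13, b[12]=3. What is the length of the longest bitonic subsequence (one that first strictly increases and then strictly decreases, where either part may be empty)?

8

inc[i] = longest strictly increasing subsequence ending at i; dec[i] = longest strictly decreasing subsequence starting at i:
i:      0  1  2  3  4  5  6  7  8  9 10 11 12
b[i]:   9  6  1  4  7 12 10  8  2 11  5 13  3
inc:    1  1  1  2  3  4  4  4  2  5  3  6  3
dec:    4  3  1  2  3  5  4  3  1  3  2  2  1
Best peak at i=5 (value 12): inc=4, dec=5, length 4+5−1 = 8.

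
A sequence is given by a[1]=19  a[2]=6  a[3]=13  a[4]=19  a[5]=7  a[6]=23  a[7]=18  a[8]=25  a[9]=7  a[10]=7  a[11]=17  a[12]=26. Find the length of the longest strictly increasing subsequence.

Let dp[i] be the length of the longest such subsequence ending at index i:
i:      1  2  3  4  5  6  7  8  9 10 11 12
a[i]:  19  6 13 19  7 23 18 25  7  7 17 26
dp:     1  1  2  3  2  4  3  5  2  2  3  6
Maximum dp value is 6.

6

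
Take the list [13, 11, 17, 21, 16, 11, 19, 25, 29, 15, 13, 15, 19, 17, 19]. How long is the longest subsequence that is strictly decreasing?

4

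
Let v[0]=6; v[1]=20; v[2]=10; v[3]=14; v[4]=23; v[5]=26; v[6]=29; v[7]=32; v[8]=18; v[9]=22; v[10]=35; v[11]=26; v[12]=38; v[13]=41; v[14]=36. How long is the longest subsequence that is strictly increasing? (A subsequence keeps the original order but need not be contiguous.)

10

Track the smallest tail for each achievable length (strict):
6 → extends → [6]
20 → extends → [6, 20]
10 → replaces 20 → [6, 10]
14 → extends → [6, 10, 14]
23 → extends → [6, 10, 14, 23]
26 → extends → [6, 10, 14, 23, 26]
29 → extends → [6, 10, 14, 23, 26, 29]
32 → extends → [6, 10, 14, 23, 26, 29, 32]
18 → replaces 23 → [6, 10, 14, 18, 26, 29, 32]
22 → replaces 26 → [6, 10, 14, 18, 22, 29, 32]
35 → extends → [6, 10, 14, 18, 22, 29, 32, 35]
26 → replaces 29 → [6, 10, 14, 18, 22, 26, 32, 35]
38 → extends → [6, 10, 14, 18, 22, 26, 32, 35, 38]
41 → extends → [6, 10, 14, 18, 22, 26, 32, 35, 38, 41]
36 → replaces 38 → [6, 10, 14, 18, 22, 26, 32, 35, 36, 41]
Ten tails, so the longest strictly increasing subsequence has length 10 (e.g. 6, 10, 14, 23, 26, 29, 32, 35, 38, 41).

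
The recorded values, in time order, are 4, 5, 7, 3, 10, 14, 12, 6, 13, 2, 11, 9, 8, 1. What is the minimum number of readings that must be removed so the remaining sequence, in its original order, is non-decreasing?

8

Fewest deletions = n − (longest non-decreasing subsequence).
i:      1  2  3  4  5  6  7  8  9 10 11 12 13 14
a[i]:   4  5  7  3 10 14 12  6 13  2 11  9  8  1
dp:     1  2  3  1  4  5  5  3  6  1  5  4  4  1
max dp = 6, so deletions = 14 − 6 = 8.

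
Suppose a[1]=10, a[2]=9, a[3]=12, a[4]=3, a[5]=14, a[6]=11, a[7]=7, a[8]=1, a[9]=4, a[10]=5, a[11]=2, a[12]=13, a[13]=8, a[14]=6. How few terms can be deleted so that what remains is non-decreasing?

10

Fewest deletions = n − (longest non-decreasing subsequence).
Patience tails:
10 → extends → [10]
9 → replaces 10 → [9]
12 → extends → [9, 12]
3 → replaces 9 → [3, 12]
14 → extends → [3, 12, 14]
11 → replaces 12 → [3, 11, 14]
7 → replaces 11 → [3, 7, 14]
1 → replaces 3 → [1, 7, 14]
4 → replaces 7 → [1, 4, 14]
5 → replaces 14 → [1, 4, 5]
2 → replaces 4 → [1, 2, 5]
13 → extends → [1, 2, 5, 13]
8 → replaces 13 → [1, 2, 5, 8]
6 → replaces 8 → [1, 2, 5, 6]
Longest non-decreasing subsequence has length 4, so deletions = 14 − 4 = 10.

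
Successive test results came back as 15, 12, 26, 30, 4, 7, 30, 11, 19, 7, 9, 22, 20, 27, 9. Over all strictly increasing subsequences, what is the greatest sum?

Let S[i] be the best sum of a strictly increasing subsequence ending at i:
i:      1  2  3  4  5  6  7  8  9 10 11 12 13 14 15
a[i]:  15 12 26 30  4  7 30 11 19  7  9 22 20 27  9
S:     15 12 41 71  4 11 71 22 41 11 20 63 61 90 20
Maximum is 90 (e.g. 4 + 7 + 11 + 19 + 22 + 27).

90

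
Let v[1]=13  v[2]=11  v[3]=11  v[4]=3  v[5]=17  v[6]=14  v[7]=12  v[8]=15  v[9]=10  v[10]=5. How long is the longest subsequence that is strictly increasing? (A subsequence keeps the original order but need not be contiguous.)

3

Track the smallest tail for each achievable length (strict):
13 → extends → [13]
11 → replaces 13 → [11]
11 → already a tail → [11]
3 → replaces 11 → [3]
17 → extends → [3, 17]
14 → replaces 17 → [3, 14]
12 → replaces 14 → [3, 12]
15 → extends → [3, 12, 15]
10 → replaces 12 → [3, 10, 15]
5 → replaces 10 → [3, 5, 15]
Three tails, so the longest strictly increasing subsequence has length 3 (e.g. 13, 14, 15).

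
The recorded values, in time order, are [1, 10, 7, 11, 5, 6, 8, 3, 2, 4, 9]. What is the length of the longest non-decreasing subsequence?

Track the smallest tail for each achievable length (allowing ties):
1 → extends → [1]
10 → extends → [1, 10]
7 → replaces 10 → [1, 7]
11 → extends → [1, 7, 11]
5 → replaces 7 → [1, 5, 11]
6 → replaces 11 → [1, 5, 6]
8 → extends → [1, 5, 6, 8]
3 → replaces 5 → [1, 3, 6, 8]
2 → replaces 3 → [1, 2, 6, 8]
4 → replaces 6 → [1, 2, 4, 8]
9 → extends → [1, 2, 4, 8, 9]
Five tails, so the longest non-decreasing subsequence has length 5 (e.g. 1, 5, 6, 8, 9).

5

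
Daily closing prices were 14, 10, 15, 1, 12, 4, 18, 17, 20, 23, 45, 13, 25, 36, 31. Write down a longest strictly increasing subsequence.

Patience tails give the LIS length; then backtrack through the dp parents:
14 → extends → [14]
10 → replaces 14 → [10]
15 → extends → [10, 15]
1 → replaces 10 → [1, 15]
12 → replaces 15 → [1, 12]
4 → replaces 12 → [1, 4]
18 → extends → [1, 4, 18]
17 → replaces 18 → [1, 4, 17]
20 → extends → [1, 4, 17, 20]
23 → extends → [1, 4, 17, 20, 23]
45 → extends → [1, 4, 17, 20, 23, 45]
13 → replaces 17 → [1, 4, 13, 20, 23, 45]
25 → replaces 45 → [1, 4, 13, 20, 23, 25]
36 → extends → [1, 4, 13, 20, 23, 25, 36]
31 → replaces 36 → [1, 4, 13, 20, 23, 25, 31]
Length 7; one witness is 14, 15, 18, 20, 23, 25, 36.

14, 15, 18, 20, 23, 25, 36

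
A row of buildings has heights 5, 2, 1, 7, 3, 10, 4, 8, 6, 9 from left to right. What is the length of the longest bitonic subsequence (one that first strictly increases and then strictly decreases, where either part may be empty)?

inc[i] = longest strictly increasing subsequence ending at i; dec[i] = longest strictly decreasing subsequence starting at i:
i:      1  2  3  4  5  6  7  8  9 10
a[i]:   5  2  1  7  3 10  4  8  6  9
inc:    1  1  1  2  2  3  3  4  4  5
dec:    3  2  1  2  1  3  1  2  1  1
Best peak at i=6 (value 10): inc=3, dec=3, length 3+3−1 = 5.

5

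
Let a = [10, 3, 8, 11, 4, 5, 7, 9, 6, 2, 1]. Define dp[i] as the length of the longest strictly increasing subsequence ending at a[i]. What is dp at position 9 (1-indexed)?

dp[i] = 1 + max{dp[j] : j<i, a[j]<a[i]} (or 1 if no such j):
i:      1  2  3  4  5  6  7  8  9 10 11
a[i]:  10  3  8 11  4  5  7  9  6  2  1
dp:     1  1  2  3  2  3  4  5  4  1  1
At index 9 the value is 4.

4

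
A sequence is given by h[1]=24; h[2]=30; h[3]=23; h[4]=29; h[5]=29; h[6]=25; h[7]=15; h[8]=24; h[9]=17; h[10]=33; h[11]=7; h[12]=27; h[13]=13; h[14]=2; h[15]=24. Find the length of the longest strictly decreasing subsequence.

7

Let dp[i] be the longest strictly decreasing subsequence ending at i:
i:      1  2  3  4  5  6  7  8  9 10 11 12 13 14 15
h[i]:  24 30 23 29 29 25 15 24 17 33  7 27 13  2 24
dp:     1  1  2  2  2  3  4  4  5  1  6  3  6  7  4
Maximum is 7.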